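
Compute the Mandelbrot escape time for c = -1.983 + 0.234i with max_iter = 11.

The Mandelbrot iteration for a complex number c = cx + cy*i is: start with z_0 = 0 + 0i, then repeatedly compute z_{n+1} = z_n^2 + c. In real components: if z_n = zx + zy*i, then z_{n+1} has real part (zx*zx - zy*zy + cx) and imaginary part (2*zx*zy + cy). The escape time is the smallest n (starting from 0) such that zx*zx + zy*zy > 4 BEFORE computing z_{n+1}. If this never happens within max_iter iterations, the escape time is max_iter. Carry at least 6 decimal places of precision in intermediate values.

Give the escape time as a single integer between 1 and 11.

z_0 = 0 + 0i, c = -1.9830 + 0.2340i
Iter 1: z = -1.9830 + 0.2340i, |z|^2 = 3.9870
Iter 2: z = 1.8945 + -0.6940i, |z|^2 = 4.0710
Escaped at iteration 2

Answer: 2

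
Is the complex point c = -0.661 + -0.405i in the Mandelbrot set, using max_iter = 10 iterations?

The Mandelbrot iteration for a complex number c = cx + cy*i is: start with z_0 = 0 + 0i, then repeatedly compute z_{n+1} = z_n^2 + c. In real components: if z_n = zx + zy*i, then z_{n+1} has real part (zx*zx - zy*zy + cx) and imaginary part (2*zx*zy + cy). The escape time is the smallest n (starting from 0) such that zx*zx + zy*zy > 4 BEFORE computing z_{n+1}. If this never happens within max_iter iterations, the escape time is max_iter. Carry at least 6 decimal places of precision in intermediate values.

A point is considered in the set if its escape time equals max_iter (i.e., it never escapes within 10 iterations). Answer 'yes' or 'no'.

z_0 = 0 + 0i, c = -0.6610 + -0.4050i
Iter 1: z = -0.6610 + -0.4050i, |z|^2 = 0.6009
Iter 2: z = -0.3881 + 0.1304i, |z|^2 = 0.1676
Iter 3: z = -0.5274 + -0.5062i, |z|^2 = 0.5344
Iter 4: z = -0.6391 + 0.1289i, |z|^2 = 0.4251
Iter 5: z = -0.2691 + -0.5698i, |z|^2 = 0.3971
Iter 6: z = -0.9133 + -0.0983i, |z|^2 = 0.8437
Iter 7: z = 0.1634 + -0.2255i, |z|^2 = 0.0776
Iter 8: z = -0.6851 + -0.4787i, |z|^2 = 0.6986
Iter 9: z = -0.4207 + 0.2510i, |z|^2 = 0.2400
Did not escape in 10 iterations → in set

Answer: yes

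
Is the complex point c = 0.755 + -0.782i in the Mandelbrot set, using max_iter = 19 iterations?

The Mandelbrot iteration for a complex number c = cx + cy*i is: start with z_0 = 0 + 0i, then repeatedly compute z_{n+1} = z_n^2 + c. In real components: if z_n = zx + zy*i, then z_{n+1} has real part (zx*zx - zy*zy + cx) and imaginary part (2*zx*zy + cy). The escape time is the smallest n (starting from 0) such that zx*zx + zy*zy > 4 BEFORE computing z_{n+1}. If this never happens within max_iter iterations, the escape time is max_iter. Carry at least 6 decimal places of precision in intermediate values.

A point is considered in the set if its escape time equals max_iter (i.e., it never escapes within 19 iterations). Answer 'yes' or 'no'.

Answer: no

Derivation:
z_0 = 0 + 0i, c = 0.7550 + -0.7820i
Iter 1: z = 0.7550 + -0.7820i, |z|^2 = 1.1815
Iter 2: z = 0.7135 + -1.9628i, |z|^2 = 4.3617
Escaped at iteration 2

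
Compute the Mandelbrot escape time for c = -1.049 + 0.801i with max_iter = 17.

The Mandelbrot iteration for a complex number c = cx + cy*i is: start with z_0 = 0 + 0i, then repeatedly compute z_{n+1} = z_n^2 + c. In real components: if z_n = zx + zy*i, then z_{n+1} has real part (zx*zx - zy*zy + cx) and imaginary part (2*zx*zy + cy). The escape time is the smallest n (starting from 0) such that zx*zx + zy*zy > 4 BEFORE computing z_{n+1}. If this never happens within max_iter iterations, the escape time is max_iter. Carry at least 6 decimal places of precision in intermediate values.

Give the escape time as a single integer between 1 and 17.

Answer: 3

Derivation:
z_0 = 0 + 0i, c = -1.0490 + 0.8010i
Iter 1: z = -1.0490 + 0.8010i, |z|^2 = 1.7420
Iter 2: z = -0.5902 + -0.8795i, |z|^2 = 1.1219
Iter 3: z = -1.4742 + 1.8392i, |z|^2 = 5.5557
Escaped at iteration 3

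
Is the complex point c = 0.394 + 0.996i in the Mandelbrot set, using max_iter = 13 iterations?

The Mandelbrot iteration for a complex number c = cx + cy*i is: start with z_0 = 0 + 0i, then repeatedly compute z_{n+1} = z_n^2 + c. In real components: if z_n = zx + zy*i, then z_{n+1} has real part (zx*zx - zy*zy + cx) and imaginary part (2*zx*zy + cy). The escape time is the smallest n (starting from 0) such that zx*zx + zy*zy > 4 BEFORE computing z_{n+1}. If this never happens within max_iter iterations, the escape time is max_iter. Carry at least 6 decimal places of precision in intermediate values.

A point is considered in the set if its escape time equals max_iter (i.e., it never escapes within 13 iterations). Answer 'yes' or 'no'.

z_0 = 0 + 0i, c = 0.3940 + 0.9960i
Iter 1: z = 0.3940 + 0.9960i, |z|^2 = 1.1473
Iter 2: z = -0.4428 + 1.7808i, |z|^2 = 3.3675
Iter 3: z = -2.5814 + -0.5810i, |z|^2 = 7.0011
Escaped at iteration 3

Answer: no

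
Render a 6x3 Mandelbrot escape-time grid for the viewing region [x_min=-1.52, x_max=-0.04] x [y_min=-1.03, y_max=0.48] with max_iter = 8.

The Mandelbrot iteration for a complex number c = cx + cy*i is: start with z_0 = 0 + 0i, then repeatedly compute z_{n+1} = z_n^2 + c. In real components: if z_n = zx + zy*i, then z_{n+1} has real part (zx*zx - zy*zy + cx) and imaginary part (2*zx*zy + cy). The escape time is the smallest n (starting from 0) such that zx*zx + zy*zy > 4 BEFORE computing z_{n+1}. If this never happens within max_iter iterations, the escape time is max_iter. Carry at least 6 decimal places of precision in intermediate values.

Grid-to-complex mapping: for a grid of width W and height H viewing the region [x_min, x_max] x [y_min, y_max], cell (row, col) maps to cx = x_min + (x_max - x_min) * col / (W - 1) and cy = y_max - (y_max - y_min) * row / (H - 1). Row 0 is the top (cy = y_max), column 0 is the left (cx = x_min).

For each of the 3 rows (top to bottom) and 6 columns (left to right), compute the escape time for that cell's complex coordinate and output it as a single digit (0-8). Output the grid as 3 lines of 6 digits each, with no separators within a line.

(row=0, col=0): c = -1.5200 + 0.4800i → escape time 3
(row=0, col=1): c = -1.2240 + 0.4800i → escape time 5
(row=0, col=2): c = -0.9280 + 0.4800i → escape time 5
(row=0, col=3): c = -0.6320 + 0.4800i → escape time 8
(row=0, col=4): c = -0.3360 + 0.4800i → escape time 8
(row=0, col=5): c = -0.0400 + 0.4800i → escape time 8
(row=1, col=0): c = -1.5200 + -0.2750i → escape time 5
(row=1, col=1): c = -1.2240 + -0.2750i → escape time 8
(row=1, col=2): c = -0.9280 + -0.2750i → escape time 8
(row=1, col=3): c = -0.6320 + -0.2750i → escape time 8
(row=1, col=4): c = -0.3360 + -0.2750i → escape time 8
(row=1, col=5): c = -0.0400 + -0.2750i → escape time 8
(row=2, col=0): c = -1.5200 + -1.0300i → escape time 2
(row=2, col=1): c = -1.2240 + -1.0300i → escape time 3
(row=2, col=2): c = -0.9280 + -1.0300i → escape time 3
(row=2, col=3): c = -0.6320 + -1.0300i → escape time 4
(row=2, col=4): c = -0.3360 + -1.0300i → escape time 5
(row=2, col=5): c = -0.0400 + -1.0300i → escape time 7

Answer: 355888
588888
233457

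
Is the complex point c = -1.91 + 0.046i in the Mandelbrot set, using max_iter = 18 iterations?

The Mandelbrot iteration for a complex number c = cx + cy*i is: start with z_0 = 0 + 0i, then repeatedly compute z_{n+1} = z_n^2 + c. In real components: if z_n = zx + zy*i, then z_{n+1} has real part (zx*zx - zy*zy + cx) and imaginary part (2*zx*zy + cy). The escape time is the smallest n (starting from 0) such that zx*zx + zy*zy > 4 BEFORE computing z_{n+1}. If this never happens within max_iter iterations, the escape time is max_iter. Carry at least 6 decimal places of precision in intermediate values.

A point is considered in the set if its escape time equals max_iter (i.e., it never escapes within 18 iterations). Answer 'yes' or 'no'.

Answer: no

Derivation:
z_0 = 0 + 0i, c = -1.9100 + 0.0460i
Iter 1: z = -1.9100 + 0.0460i, |z|^2 = 3.6502
Iter 2: z = 1.7360 + -0.1297i, |z|^2 = 3.0305
Iter 3: z = 1.0868 + -0.4044i, |z|^2 = 1.3447
Iter 4: z = -0.8924 + -0.8330i, |z|^2 = 1.4902
Iter 5: z = -1.8075 + 1.5326i, |z|^2 = 5.6162
Escaped at iteration 5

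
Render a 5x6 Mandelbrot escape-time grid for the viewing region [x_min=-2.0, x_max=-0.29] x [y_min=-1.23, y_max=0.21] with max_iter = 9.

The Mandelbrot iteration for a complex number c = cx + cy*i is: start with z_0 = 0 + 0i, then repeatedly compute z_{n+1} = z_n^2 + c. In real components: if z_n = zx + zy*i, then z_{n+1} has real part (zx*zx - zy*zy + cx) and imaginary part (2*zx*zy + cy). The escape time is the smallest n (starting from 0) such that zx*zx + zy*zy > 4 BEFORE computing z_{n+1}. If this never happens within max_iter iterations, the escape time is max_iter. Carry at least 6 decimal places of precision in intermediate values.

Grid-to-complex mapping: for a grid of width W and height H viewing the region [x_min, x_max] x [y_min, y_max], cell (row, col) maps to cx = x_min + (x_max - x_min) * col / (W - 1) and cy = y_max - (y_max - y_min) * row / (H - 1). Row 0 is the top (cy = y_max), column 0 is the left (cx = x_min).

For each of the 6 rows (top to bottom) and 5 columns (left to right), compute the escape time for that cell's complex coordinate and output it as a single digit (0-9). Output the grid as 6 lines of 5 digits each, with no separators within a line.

Answer: 15999
16999
14799
13359
12345
12233

Derivation:
(row=0, col=0): c = -2.0000 + 0.2100i → escape time 1
(row=0, col=1): c = -1.5725 + 0.2100i → escape time 5
(row=0, col=2): c = -1.1450 + 0.2100i → escape time 9
(row=0, col=3): c = -0.7175 + 0.2100i → escape time 9
(row=0, col=4): c = -0.2900 + 0.2100i → escape time 9
(row=1, col=0): c = -2.0000 + -0.0780i → escape time 1
(row=1, col=1): c = -1.5725 + -0.0780i → escape time 6
(row=1, col=2): c = -1.1450 + -0.0780i → escape time 9
(row=1, col=3): c = -0.7175 + -0.0780i → escape time 9
(row=1, col=4): c = -0.2900 + -0.0780i → escape time 9
(row=2, col=0): c = -2.0000 + -0.3660i → escape time 1
(row=2, col=1): c = -1.5725 + -0.3660i → escape time 4
(row=2, col=2): c = -1.1450 + -0.3660i → escape time 7
(row=2, col=3): c = -0.7175 + -0.3660i → escape time 9
(row=2, col=4): c = -0.2900 + -0.3660i → escape time 9
(row=3, col=0): c = -2.0000 + -0.6540i → escape time 1
(row=3, col=1): c = -1.5725 + -0.6540i → escape time 3
(row=3, col=2): c = -1.1450 + -0.6540i → escape time 3
(row=3, col=3): c = -0.7175 + -0.6540i → escape time 5
(row=3, col=4): c = -0.2900 + -0.6540i → escape time 9
(row=4, col=0): c = -2.0000 + -0.9420i → escape time 1
(row=4, col=1): c = -1.5725 + -0.9420i → escape time 2
(row=4, col=2): c = -1.1450 + -0.9420i → escape time 3
(row=4, col=3): c = -0.7175 + -0.9420i → escape time 4
(row=4, col=4): c = -0.2900 + -0.9420i → escape time 5
(row=5, col=0): c = -2.0000 + -1.2300i → escape time 1
(row=5, col=1): c = -1.5725 + -1.2300i → escape time 2
(row=5, col=2): c = -1.1450 + -1.2300i → escape time 2
(row=5, col=3): c = -0.7175 + -1.2300i → escape time 3
(row=5, col=4): c = -0.2900 + -1.2300i → escape time 3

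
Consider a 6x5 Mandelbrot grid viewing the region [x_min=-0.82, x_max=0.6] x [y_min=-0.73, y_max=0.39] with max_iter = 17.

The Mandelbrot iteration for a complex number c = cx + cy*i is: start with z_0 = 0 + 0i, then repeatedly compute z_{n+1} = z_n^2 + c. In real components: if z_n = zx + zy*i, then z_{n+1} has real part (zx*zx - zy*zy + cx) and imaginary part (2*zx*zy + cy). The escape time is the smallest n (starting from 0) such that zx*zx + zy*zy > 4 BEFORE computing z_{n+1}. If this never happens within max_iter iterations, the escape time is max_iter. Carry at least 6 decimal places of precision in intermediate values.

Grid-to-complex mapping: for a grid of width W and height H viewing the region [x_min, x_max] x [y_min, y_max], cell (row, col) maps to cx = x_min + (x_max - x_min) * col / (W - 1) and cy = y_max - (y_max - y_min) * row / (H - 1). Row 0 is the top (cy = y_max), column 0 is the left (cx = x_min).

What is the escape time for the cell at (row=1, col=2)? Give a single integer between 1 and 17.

Answer: 17

Derivation:
z_0 = 0 + 0i, c = -0.2520 + 0.1100i
Iter 1: z = -0.2520 + 0.1100i, |z|^2 = 0.0756
Iter 2: z = -0.2006 + 0.0546i, |z|^2 = 0.0432
Iter 3: z = -0.2147 + 0.0881i, |z|^2 = 0.0539
Iter 4: z = -0.2137 + 0.0722i, |z|^2 = 0.0509
Iter 5: z = -0.2116 + 0.0792i, |z|^2 = 0.0510
Iter 6: z = -0.2135 + 0.0765i, |z|^2 = 0.0514
Iter 7: z = -0.2123 + 0.0773i, |z|^2 = 0.0510
Iter 8: z = -0.2129 + 0.0772i, |z|^2 = 0.0513
Iter 9: z = -0.2126 + 0.0771i, |z|^2 = 0.0512
Iter 10: z = -0.2127 + 0.0772i, |z|^2 = 0.0512
Iter 11: z = -0.2127 + 0.0772i, |z|^2 = 0.0512
Iter 12: z = -0.2127 + 0.0772i, |z|^2 = 0.0512
Iter 13: z = -0.2127 + 0.0772i, |z|^2 = 0.0512
Iter 14: z = -0.2127 + 0.0772i, |z|^2 = 0.0512
Iter 15: z = -0.2127 + 0.0772i, |z|^2 = 0.0512
Iter 16: z = -0.2127 + 0.0772i, |z|^2 = 0.0512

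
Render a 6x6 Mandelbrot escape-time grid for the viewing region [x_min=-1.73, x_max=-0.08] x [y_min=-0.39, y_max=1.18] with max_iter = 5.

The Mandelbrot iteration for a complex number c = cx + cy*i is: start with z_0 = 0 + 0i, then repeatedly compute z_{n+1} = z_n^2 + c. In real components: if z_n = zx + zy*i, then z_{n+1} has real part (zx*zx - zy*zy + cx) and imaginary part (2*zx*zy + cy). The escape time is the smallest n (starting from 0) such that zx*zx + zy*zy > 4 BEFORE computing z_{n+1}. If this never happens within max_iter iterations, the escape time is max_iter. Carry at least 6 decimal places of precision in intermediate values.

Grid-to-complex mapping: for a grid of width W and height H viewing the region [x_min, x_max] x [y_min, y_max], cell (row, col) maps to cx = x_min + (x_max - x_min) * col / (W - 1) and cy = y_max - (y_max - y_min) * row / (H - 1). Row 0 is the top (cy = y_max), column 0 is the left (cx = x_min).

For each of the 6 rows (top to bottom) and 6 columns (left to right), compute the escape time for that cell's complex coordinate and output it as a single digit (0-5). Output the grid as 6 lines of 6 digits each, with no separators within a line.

(row=0, col=0): c = -1.7300 + 1.1800i → escape time 1
(row=0, col=1): c = -1.4000 + 1.1800i → escape time 2
(row=0, col=2): c = -1.0700 + 1.1800i → escape time 3
(row=0, col=3): c = -0.7400 + 1.1800i → escape time 3
(row=0, col=4): c = -0.4100 + 1.1800i → escape time 3
(row=0, col=5): c = -0.0800 + 1.1800i → escape time 3
(row=1, col=0): c = -1.7300 + 0.8660i → escape time 2
(row=1, col=1): c = -1.4000 + 0.8660i → escape time 3
(row=1, col=2): c = -1.0700 + 0.8660i → escape time 3
(row=1, col=3): c = -0.7400 + 0.8660i → escape time 4
(row=1, col=4): c = -0.4100 + 0.8660i → escape time 5
(row=1, col=5): c = -0.0800 + 0.8660i → escape time 5
(row=2, col=0): c = -1.7300 + 0.5520i → escape time 3
(row=2, col=1): c = -1.4000 + 0.5520i → escape time 3
(row=2, col=2): c = -1.0700 + 0.5520i → escape time 5
(row=2, col=3): c = -0.7400 + 0.5520i → escape time 5
(row=2, col=4): c = -0.4100 + 0.5520i → escape time 5
(row=2, col=5): c = -0.0800 + 0.5520i → escape time 5
(row=3, col=0): c = -1.7300 + 0.2380i → escape time 4
(row=3, col=1): c = -1.4000 + 0.2380i → escape time 5
(row=3, col=2): c = -1.0700 + 0.2380i → escape time 5
(row=3, col=3): c = -0.7400 + 0.2380i → escape time 5
(row=3, col=4): c = -0.4100 + 0.2380i → escape time 5
(row=3, col=5): c = -0.0800 + 0.2380i → escape time 5
(row=4, col=0): c = -1.7300 + -0.0760i → escape time 5
(row=4, col=1): c = -1.4000 + -0.0760i → escape time 5
(row=4, col=2): c = -1.0700 + -0.0760i → escape time 5
(row=4, col=3): c = -0.7400 + -0.0760i → escape time 5
(row=4, col=4): c = -0.4100 + -0.0760i → escape time 5
(row=4, col=5): c = -0.0800 + -0.0760i → escape time 5
(row=5, col=0): c = -1.7300 + -0.3900i → escape time 3
(row=5, col=1): c = -1.4000 + -0.3900i → escape time 5
(row=5, col=2): c = -1.0700 + -0.3900i → escape time 5
(row=5, col=3): c = -0.7400 + -0.3900i → escape time 5
(row=5, col=4): c = -0.4100 + -0.3900i → escape time 5
(row=5, col=5): c = -0.0800 + -0.3900i → escape time 5

Answer: 123333
233455
335555
455555
555555
355555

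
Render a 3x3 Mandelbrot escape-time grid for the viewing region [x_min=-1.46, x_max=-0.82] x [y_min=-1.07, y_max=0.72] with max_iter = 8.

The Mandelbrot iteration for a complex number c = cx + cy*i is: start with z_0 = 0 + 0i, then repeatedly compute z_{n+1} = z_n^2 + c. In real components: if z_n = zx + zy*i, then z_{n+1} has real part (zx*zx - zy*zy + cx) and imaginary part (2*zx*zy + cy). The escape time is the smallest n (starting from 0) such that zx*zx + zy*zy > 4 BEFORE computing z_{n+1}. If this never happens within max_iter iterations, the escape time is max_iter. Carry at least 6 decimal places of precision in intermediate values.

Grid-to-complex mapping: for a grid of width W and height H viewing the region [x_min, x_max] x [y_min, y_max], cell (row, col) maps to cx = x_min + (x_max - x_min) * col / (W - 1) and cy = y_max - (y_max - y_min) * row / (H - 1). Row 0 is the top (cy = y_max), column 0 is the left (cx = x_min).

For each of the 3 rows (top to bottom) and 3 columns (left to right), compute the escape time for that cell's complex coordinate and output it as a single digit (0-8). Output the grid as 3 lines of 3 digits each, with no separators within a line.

Answer: 334
588
233

Derivation:
(row=0, col=0): c = -1.4600 + 0.7200i → escape time 3
(row=0, col=1): c = -1.1400 + 0.7200i → escape time 3
(row=0, col=2): c = -0.8200 + 0.7200i → escape time 4
(row=1, col=0): c = -1.4600 + -0.1750i → escape time 5
(row=1, col=1): c = -1.1400 + -0.1750i → escape time 8
(row=1, col=2): c = -0.8200 + -0.1750i → escape time 8
(row=2, col=0): c = -1.4600 + -1.0700i → escape time 2
(row=2, col=1): c = -1.1400 + -1.0700i → escape time 3
(row=2, col=2): c = -0.8200 + -1.0700i → escape time 3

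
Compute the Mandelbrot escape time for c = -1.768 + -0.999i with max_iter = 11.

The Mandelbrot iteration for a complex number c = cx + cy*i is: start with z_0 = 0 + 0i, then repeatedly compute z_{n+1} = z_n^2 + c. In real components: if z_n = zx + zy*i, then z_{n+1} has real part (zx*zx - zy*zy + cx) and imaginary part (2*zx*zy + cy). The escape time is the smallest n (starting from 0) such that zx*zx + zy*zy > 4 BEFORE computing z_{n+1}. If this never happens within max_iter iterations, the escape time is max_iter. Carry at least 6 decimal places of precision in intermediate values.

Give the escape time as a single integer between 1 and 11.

z_0 = 0 + 0i, c = -1.7680 + -0.9990i
Iter 1: z = -1.7680 + -0.9990i, |z|^2 = 4.1238
Escaped at iteration 1

Answer: 1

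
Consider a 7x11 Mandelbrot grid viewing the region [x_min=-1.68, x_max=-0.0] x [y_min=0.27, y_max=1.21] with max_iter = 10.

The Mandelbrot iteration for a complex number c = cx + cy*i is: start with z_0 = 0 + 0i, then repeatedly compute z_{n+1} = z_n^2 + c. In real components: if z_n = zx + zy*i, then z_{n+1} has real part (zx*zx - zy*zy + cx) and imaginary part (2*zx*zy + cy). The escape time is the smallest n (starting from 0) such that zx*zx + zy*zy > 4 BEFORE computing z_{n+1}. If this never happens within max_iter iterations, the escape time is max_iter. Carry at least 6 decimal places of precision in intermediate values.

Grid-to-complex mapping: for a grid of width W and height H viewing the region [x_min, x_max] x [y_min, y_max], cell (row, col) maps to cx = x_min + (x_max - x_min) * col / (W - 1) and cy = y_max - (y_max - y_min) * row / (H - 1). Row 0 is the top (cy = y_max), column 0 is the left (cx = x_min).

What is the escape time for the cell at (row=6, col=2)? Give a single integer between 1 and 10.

Answer: 3

Derivation:
z_0 = 0 + 0i, c = -1.1200 + 0.6460i
Iter 1: z = -1.1200 + 0.6460i, |z|^2 = 1.6717
Iter 2: z = -0.2829 + -0.8010i, |z|^2 = 0.7217
Iter 3: z = -1.6816 + 1.0993i, |z|^2 = 4.0362
Escaped at iteration 3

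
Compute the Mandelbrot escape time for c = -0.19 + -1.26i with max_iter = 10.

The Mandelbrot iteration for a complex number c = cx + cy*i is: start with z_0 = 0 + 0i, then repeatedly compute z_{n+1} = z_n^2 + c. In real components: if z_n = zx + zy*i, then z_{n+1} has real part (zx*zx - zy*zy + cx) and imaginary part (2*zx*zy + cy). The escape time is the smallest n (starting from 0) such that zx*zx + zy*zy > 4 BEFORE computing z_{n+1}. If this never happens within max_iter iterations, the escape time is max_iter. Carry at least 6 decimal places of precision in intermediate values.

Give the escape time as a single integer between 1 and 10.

z_0 = 0 + 0i, c = -0.1900 + -1.2600i
Iter 1: z = -0.1900 + -1.2600i, |z|^2 = 1.6237
Iter 2: z = -1.7415 + -0.7812i, |z|^2 = 3.6431
Iter 3: z = 2.2325 + 1.4609i, |z|^2 = 7.1186
Escaped at iteration 3

Answer: 3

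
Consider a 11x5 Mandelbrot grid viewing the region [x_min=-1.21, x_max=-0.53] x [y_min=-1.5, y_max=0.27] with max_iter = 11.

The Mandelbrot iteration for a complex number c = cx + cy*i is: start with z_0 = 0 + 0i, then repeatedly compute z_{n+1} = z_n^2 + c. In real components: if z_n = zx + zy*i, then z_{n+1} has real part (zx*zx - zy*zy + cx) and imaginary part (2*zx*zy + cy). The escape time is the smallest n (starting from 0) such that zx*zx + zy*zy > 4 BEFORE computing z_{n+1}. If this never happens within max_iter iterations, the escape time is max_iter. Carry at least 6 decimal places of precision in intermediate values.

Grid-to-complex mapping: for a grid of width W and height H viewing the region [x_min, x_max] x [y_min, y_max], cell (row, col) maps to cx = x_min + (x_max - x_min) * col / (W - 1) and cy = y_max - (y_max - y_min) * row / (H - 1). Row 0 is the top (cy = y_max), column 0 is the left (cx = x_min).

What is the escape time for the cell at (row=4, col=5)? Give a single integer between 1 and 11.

Answer: 2

Derivation:
z_0 = 0 + 0i, c = -0.8700 + -1.5000i
Iter 1: z = -0.8700 + -1.5000i, |z|^2 = 3.0069
Iter 2: z = -2.3631 + 1.1100i, |z|^2 = 6.8163
Escaped at iteration 2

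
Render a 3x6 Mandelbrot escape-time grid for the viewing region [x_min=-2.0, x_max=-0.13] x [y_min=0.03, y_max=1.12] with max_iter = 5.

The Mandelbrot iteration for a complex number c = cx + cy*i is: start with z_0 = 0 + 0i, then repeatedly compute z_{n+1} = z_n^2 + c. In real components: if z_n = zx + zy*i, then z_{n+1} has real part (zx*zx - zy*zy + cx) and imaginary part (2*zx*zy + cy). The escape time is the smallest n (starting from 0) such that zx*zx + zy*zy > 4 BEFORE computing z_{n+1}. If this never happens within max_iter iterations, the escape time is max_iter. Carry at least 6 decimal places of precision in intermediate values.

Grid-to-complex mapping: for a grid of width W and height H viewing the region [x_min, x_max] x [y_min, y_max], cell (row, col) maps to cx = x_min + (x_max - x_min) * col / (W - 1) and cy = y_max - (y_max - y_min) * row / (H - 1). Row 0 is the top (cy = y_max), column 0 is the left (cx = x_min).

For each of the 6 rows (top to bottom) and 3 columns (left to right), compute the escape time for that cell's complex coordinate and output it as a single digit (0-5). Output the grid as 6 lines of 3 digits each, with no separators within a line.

(row=0, col=0): c = -2.0000 + 1.1200i → escape time 1
(row=0, col=1): c = -1.0650 + 1.1200i → escape time 3
(row=0, col=2): c = -0.1300 + 1.1200i → escape time 5
(row=1, col=0): c = -2.0000 + 0.9020i → escape time 1
(row=1, col=1): c = -1.0650 + 0.9020i → escape time 3
(row=1, col=2): c = -0.1300 + 0.9020i → escape time 5
(row=2, col=0): c = -2.0000 + 0.6840i → escape time 1
(row=2, col=1): c = -1.0650 + 0.6840i → escape time 4
(row=2, col=2): c = -0.1300 + 0.6840i → escape time 5
(row=3, col=0): c = -2.0000 + 0.4660i → escape time 1
(row=3, col=1): c = -1.0650 + 0.4660i → escape time 5
(row=3, col=2): c = -0.1300 + 0.4660i → escape time 5
(row=4, col=0): c = -2.0000 + 0.2480i → escape time 1
(row=4, col=1): c = -1.0650 + 0.2480i → escape time 5
(row=4, col=2): c = -0.1300 + 0.2480i → escape time 5
(row=5, col=0): c = -2.0000 + 0.0300i → escape time 1
(row=5, col=1): c = -1.0650 + 0.0300i → escape time 5
(row=5, col=2): c = -0.1300 + 0.0300i → escape time 5

Answer: 135
135
145
155
155
155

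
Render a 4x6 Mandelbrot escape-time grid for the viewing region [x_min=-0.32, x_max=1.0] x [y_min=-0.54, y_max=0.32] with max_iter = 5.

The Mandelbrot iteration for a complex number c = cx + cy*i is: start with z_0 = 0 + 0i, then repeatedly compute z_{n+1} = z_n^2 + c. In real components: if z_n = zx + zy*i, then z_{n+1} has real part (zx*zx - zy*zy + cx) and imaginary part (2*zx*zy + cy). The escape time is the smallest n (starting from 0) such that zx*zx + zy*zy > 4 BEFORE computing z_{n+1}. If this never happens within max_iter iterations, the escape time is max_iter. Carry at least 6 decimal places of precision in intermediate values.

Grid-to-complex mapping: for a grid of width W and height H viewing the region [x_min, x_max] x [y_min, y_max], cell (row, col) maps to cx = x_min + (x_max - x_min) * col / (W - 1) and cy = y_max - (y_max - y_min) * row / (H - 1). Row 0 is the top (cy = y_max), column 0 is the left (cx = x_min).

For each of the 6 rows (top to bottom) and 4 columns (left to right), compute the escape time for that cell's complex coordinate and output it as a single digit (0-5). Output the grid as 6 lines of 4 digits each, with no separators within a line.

Answer: 5542
5542
5542
5542
5542
5542

Derivation:
(row=0, col=0): c = -0.3200 + 0.3200i → escape time 5
(row=0, col=1): c = 0.1200 + 0.3200i → escape time 5
(row=0, col=2): c = 0.5600 + 0.3200i → escape time 4
(row=0, col=3): c = 1.0000 + 0.3200i → escape time 2
(row=1, col=0): c = -0.3200 + 0.1480i → escape time 5
(row=1, col=1): c = 0.1200 + 0.1480i → escape time 5
(row=1, col=2): c = 0.5600 + 0.1480i → escape time 4
(row=1, col=3): c = 1.0000 + 0.1480i → escape time 2
(row=2, col=0): c = -0.3200 + -0.0240i → escape time 5
(row=2, col=1): c = 0.1200 + -0.0240i → escape time 5
(row=2, col=2): c = 0.5600 + -0.0240i → escape time 4
(row=2, col=3): c = 1.0000 + -0.0240i → escape time 2
(row=3, col=0): c = -0.3200 + -0.1960i → escape time 5
(row=3, col=1): c = 0.1200 + -0.1960i → escape time 5
(row=3, col=2): c = 0.5600 + -0.1960i → escape time 4
(row=3, col=3): c = 1.0000 + -0.1960i → escape time 2
(row=4, col=0): c = -0.3200 + -0.3680i → escape time 5
(row=4, col=1): c = 0.1200 + -0.3680i → escape time 5
(row=4, col=2): c = 0.5600 + -0.3680i → escape time 4
(row=4, col=3): c = 1.0000 + -0.3680i → escape time 2
(row=5, col=0): c = -0.3200 + -0.5400i → escape time 5
(row=5, col=1): c = 0.1200 + -0.5400i → escape time 5
(row=5, col=2): c = 0.5600 + -0.5400i → escape time 4
(row=5, col=3): c = 1.0000 + -0.5400i → escape time 2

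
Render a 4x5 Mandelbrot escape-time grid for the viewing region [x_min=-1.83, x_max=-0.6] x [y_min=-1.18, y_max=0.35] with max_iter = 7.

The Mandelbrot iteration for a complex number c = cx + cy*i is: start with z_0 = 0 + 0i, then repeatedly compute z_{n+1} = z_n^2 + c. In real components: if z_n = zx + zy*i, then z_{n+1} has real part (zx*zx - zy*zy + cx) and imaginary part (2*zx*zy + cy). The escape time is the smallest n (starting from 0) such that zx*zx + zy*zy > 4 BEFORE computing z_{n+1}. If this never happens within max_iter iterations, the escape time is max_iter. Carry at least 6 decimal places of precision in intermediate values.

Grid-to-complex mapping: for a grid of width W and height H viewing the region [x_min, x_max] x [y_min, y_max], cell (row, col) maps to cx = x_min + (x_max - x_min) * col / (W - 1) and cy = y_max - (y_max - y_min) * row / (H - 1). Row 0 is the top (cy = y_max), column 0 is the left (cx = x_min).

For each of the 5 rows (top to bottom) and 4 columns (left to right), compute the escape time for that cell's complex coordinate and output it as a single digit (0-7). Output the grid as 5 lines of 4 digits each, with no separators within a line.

(row=0, col=0): c = -1.8300 + 0.3500i → escape time 3
(row=0, col=1): c = -1.4200 + 0.3500i → escape time 5
(row=0, col=2): c = -1.0100 + 0.3500i → escape time 7
(row=0, col=3): c = -0.6000 + 0.3500i → escape time 7
(row=1, col=0): c = -1.8300 + -0.0325i → escape time 7
(row=1, col=1): c = -1.4200 + -0.0325i → escape time 7
(row=1, col=2): c = -1.0100 + -0.0325i → escape time 7
(row=1, col=3): c = -0.6000 + -0.0325i → escape time 7
(row=2, col=0): c = -1.8300 + -0.4150i → escape time 3
(row=2, col=1): c = -1.4200 + -0.4150i → escape time 4
(row=2, col=2): c = -1.0100 + -0.4150i → escape time 6
(row=2, col=3): c = -0.6000 + -0.4150i → escape time 7
(row=3, col=0): c = -1.8300 + -0.7975i → escape time 2
(row=3, col=1): c = -1.4200 + -0.7975i → escape time 3
(row=3, col=2): c = -1.0100 + -0.7975i → escape time 3
(row=3, col=3): c = -0.6000 + -0.7975i → escape time 4
(row=4, col=0): c = -1.8300 + -1.1800i → escape time 1
(row=4, col=1): c = -1.4200 + -1.1800i → escape time 2
(row=4, col=2): c = -1.0100 + -1.1800i → escape time 3
(row=4, col=3): c = -0.6000 + -1.1800i → escape time 3

Answer: 3577
7777
3467
2334
1233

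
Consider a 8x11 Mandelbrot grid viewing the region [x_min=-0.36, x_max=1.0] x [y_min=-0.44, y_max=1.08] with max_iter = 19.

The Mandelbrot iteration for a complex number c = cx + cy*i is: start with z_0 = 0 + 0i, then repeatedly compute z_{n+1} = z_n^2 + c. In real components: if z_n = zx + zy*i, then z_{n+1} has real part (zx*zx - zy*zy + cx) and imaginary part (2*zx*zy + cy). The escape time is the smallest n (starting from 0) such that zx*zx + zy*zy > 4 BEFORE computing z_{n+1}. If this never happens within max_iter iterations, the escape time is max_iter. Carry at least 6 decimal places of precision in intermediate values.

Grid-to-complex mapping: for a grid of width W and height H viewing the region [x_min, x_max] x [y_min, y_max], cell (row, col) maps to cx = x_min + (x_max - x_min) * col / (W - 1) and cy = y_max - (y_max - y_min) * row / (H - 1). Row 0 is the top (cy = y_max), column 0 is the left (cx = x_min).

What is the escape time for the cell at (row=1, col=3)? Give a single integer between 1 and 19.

Answer: 4

Derivation:
z_0 = 0 + 0i, c = 0.2229 + 0.9280i
Iter 1: z = 0.2229 + 0.9280i, |z|^2 = 0.9108
Iter 2: z = -0.5887 + 1.3416i, |z|^2 = 2.1465
Iter 3: z = -1.2306 + -0.6515i, |z|^2 = 1.9388
Iter 4: z = 1.3127 + 2.5315i, |z|^2 = 8.1316
Escaped at iteration 4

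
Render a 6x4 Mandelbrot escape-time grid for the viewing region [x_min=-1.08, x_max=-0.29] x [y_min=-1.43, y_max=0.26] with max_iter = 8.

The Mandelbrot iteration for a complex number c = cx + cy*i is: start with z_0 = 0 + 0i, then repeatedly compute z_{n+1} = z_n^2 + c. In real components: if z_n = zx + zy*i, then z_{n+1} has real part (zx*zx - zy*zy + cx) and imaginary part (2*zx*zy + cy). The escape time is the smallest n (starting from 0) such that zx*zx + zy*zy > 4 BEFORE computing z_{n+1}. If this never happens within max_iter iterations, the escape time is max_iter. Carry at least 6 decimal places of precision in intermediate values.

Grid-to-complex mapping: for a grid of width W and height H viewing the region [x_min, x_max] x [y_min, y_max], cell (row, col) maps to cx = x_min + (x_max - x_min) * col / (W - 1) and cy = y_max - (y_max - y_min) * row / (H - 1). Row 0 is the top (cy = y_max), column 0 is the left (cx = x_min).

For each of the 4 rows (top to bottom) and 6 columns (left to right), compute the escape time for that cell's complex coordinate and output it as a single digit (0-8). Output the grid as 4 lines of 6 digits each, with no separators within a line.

(row=0, col=0): c = -1.0800 + 0.2600i → escape time 8
(row=0, col=1): c = -0.9220 + 0.2600i → escape time 8
(row=0, col=2): c = -0.7640 + 0.2600i → escape time 8
(row=0, col=3): c = -0.6060 + 0.2600i → escape time 8
(row=0, col=4): c = -0.4480 + 0.2600i → escape time 8
(row=0, col=5): c = -0.2900 + 0.2600i → escape time 8
(row=1, col=0): c = -1.0800 + -0.3033i → escape time 8
(row=1, col=1): c = -0.9220 + -0.3033i → escape time 8
(row=1, col=2): c = -0.7640 + -0.3033i → escape time 8
(row=1, col=3): c = -0.6060 + -0.3033i → escape time 8
(row=1, col=4): c = -0.4480 + -0.3033i → escape time 8
(row=1, col=5): c = -0.2900 + -0.3033i → escape time 8
(row=2, col=0): c = -1.0800 + -0.8667i → escape time 3
(row=2, col=1): c = -0.9220 + -0.8667i → escape time 3
(row=2, col=2): c = -0.7640 + -0.8667i → escape time 4
(row=2, col=3): c = -0.6060 + -0.8667i → escape time 4
(row=2, col=4): c = -0.4480 + -0.8667i → escape time 5
(row=2, col=5): c = -0.2900 + -0.8667i → escape time 8
(row=3, col=0): c = -1.0800 + -1.4300i → escape time 2
(row=3, col=1): c = -0.9220 + -1.4300i → escape time 2
(row=3, col=2): c = -0.7640 + -1.4300i → escape time 2
(row=3, col=3): c = -0.6060 + -1.4300i → escape time 2
(row=3, col=4): c = -0.4480 + -1.4300i → escape time 2
(row=3, col=5): c = -0.2900 + -1.4300i → escape time 2

Answer: 888888
888888
334458
222222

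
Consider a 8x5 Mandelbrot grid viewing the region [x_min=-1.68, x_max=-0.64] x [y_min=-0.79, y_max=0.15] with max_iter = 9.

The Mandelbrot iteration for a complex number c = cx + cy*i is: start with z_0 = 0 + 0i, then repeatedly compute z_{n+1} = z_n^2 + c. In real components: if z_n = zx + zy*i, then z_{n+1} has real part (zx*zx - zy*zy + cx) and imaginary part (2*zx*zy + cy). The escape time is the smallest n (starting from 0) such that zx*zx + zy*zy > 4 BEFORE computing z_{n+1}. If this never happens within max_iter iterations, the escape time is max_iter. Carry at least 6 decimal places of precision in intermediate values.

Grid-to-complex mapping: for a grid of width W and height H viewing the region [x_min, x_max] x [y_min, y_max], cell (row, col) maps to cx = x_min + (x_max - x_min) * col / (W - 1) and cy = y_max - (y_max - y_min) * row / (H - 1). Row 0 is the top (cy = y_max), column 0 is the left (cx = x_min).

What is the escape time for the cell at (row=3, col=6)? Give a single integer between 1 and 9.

Answer: 6

Derivation:
z_0 = 0 + 0i, c = -0.7886 + -0.5550i
Iter 1: z = -0.7886 + -0.5550i, |z|^2 = 0.9299
Iter 2: z = -0.4748 + 0.3203i, |z|^2 = 0.3280
Iter 3: z = -0.6658 + -0.8591i, |z|^2 = 1.1814
Iter 4: z = -1.0834 + 0.5890i, |z|^2 = 1.5207
Iter 5: z = 0.0383 + -1.8313i, |z|^2 = 3.3550
Iter 6: z = -4.1407 + -0.6953i, |z|^2 = 17.6287
Escaped at iteration 6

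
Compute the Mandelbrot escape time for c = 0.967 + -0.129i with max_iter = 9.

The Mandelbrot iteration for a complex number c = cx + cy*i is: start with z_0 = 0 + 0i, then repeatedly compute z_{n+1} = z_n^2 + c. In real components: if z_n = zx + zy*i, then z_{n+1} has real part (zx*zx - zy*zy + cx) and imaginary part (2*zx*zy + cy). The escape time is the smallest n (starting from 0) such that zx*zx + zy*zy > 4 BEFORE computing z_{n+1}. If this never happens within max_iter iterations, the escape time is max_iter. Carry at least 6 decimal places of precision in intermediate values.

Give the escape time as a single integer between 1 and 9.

Answer: 3

Derivation:
z_0 = 0 + 0i, c = 0.9670 + -0.1290i
Iter 1: z = 0.9670 + -0.1290i, |z|^2 = 0.9517
Iter 2: z = 1.8854 + -0.3785i, |z|^2 = 3.6982
Iter 3: z = 4.3787 + -1.5562i, |z|^2 = 21.5945
Escaped at iteration 3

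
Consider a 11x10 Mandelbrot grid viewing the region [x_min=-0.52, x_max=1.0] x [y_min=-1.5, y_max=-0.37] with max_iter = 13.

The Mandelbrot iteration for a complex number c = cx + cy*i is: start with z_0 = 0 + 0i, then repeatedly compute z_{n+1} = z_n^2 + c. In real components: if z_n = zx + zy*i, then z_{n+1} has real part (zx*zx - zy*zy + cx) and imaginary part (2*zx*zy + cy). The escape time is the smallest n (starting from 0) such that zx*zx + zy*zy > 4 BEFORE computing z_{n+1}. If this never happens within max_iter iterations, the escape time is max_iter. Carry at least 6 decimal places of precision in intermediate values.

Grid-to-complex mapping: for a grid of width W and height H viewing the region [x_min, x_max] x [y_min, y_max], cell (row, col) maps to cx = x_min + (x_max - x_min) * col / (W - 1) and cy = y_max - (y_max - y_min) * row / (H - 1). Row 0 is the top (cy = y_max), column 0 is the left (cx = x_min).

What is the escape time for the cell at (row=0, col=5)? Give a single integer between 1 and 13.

z_0 = 0 + 0i, c = 0.2400 + -0.3700i
Iter 1: z = 0.2400 + -0.3700i, |z|^2 = 0.1945
Iter 2: z = 0.1607 + -0.5476i, |z|^2 = 0.3257
Iter 3: z = -0.0340 + -0.5460i, |z|^2 = 0.2993
Iter 4: z = -0.0570 + -0.3328i, |z|^2 = 0.1140
Iter 5: z = 0.1325 + -0.3321i, |z|^2 = 0.1278
Iter 6: z = 0.1473 + -0.4580i, |z|^2 = 0.2314
Iter 7: z = 0.0519 + -0.5049i, |z|^2 = 0.2576
Iter 8: z = -0.0122 + -0.4224i, |z|^2 = 0.1786
Iter 9: z = 0.0617 + -0.3597i, |z|^2 = 0.1332
Iter 10: z = 0.1144 + -0.4144i, |z|^2 = 0.1848
Iter 11: z = 0.0814 + -0.4648i, |z|^2 = 0.2227
Iter 12: z = 0.0305 + -0.4457i, |z|^2 = 0.1996

Answer: 13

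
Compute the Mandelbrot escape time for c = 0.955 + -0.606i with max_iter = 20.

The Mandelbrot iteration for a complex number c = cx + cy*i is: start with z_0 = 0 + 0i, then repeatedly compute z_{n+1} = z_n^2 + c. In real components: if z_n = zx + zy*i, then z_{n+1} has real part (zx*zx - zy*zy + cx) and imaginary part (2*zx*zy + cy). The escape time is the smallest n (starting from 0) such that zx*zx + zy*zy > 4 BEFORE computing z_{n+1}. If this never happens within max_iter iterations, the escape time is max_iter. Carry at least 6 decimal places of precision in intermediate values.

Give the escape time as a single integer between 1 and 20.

Answer: 2

Derivation:
z_0 = 0 + 0i, c = 0.9550 + -0.6060i
Iter 1: z = 0.9550 + -0.6060i, |z|^2 = 1.2793
Iter 2: z = 1.4998 + -1.7635i, |z|^2 = 5.3592
Escaped at iteration 2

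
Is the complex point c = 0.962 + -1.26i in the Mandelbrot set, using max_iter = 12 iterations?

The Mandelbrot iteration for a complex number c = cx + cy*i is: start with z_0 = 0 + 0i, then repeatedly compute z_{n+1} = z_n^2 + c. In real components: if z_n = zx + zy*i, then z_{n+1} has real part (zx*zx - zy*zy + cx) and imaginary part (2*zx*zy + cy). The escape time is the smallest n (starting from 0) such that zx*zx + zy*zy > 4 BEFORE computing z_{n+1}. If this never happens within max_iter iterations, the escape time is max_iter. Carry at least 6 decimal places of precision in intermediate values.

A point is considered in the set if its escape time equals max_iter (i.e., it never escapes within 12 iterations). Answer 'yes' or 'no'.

z_0 = 0 + 0i, c = 0.9620 + -1.2600i
Iter 1: z = 0.9620 + -1.2600i, |z|^2 = 2.5130
Iter 2: z = 0.2998 + -3.6842i, |z|^2 = 13.6635
Escaped at iteration 2

Answer: no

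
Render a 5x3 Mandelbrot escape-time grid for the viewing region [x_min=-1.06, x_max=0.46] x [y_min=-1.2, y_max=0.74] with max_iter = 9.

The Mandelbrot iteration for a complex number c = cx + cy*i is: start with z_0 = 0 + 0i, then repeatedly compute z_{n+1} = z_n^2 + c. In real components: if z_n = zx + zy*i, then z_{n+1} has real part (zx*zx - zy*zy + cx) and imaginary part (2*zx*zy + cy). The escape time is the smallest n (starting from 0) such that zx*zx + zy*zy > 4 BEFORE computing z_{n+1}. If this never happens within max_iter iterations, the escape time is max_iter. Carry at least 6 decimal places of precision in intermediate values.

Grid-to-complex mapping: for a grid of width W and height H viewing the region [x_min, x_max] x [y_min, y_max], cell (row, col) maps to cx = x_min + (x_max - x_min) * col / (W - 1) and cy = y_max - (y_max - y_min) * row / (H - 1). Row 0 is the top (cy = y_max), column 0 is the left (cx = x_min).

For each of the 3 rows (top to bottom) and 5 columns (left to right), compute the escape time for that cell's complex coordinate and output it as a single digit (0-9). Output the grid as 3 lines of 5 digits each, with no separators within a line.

(row=0, col=0): c = -1.0600 + 0.7400i → escape time 3
(row=0, col=1): c = -0.6800 + 0.7400i → escape time 4
(row=0, col=2): c = -0.3000 + 0.7400i → escape time 9
(row=0, col=3): c = 0.0800 + 0.7400i → escape time 8
(row=0, col=4): c = 0.4600 + 0.7400i → escape time 4
(row=1, col=0): c = -1.0600 + -0.2300i → escape time 9
(row=1, col=1): c = -0.6800 + -0.2300i → escape time 9
(row=1, col=2): c = -0.3000 + -0.2300i → escape time 9
(row=1, col=3): c = 0.0800 + -0.2300i → escape time 9
(row=1, col=4): c = 0.4600 + -0.2300i → escape time 7
(row=2, col=0): c = -1.0600 + -1.2000i → escape time 3
(row=2, col=1): c = -0.6800 + -1.2000i → escape time 3
(row=2, col=2): c = -0.3000 + -1.2000i → escape time 3
(row=2, col=3): c = 0.0800 + -1.2000i → escape time 3
(row=2, col=4): c = 0.4600 + -1.2000i → escape time 2

Answer: 34984
99997
33332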